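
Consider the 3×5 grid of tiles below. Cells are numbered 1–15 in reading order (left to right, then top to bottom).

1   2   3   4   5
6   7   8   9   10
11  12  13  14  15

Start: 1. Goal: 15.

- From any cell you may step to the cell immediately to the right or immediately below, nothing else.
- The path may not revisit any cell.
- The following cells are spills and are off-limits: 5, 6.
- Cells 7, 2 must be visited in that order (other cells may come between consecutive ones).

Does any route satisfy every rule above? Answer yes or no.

no

2 lies above 7, so going from 7 to 2 would need an upward move — but moves only go right/down, so 7 cannot be visited before 2.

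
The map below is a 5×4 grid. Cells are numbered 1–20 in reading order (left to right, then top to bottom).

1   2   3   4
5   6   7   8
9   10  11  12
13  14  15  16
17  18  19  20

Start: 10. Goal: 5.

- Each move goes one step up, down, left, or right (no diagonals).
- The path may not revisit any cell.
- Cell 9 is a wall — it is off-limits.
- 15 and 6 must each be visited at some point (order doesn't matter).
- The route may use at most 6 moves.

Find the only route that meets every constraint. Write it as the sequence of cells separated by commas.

The budget equals the shortest possible length, so every move has to be on a shortest route through the required cells.
Route from 10: down 1 to 14, right 1 to 15, up 2 to 7, left 2 to 5 — 6 moves in all.
Check: all required cells visited; 6 ≤ 6 moves.

10, 14, 15, 11, 7, 6, 5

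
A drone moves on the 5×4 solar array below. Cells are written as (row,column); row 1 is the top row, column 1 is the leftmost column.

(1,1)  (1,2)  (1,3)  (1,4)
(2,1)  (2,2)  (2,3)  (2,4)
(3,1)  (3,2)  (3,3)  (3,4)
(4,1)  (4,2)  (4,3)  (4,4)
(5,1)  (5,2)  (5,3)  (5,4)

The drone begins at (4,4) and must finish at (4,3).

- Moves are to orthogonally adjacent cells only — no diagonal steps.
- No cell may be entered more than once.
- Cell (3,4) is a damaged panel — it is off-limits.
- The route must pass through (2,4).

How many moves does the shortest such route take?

Any route passes through (2,4) somewhere between (4,4) and (4,3). Summing Manhattan distances along the two legs ((4,4) → (2,4) → (4,3)) gives a lower bound of 2 + 3 = 5 moves.
That bound ignores the blocked cells. Measuring each leg by the fewest moves that actually steer around them ((4,4)→(2,4): 4; (2,4)→(4,3): 3) raises the lower bound to 7.
The shortest route satisfying every rule uses 13 moves: (4,4) → (5,4) → (5,3) → (5,2) → (4,2) → (3,2) → (2,2) → (1,2) → (1,3) → (1,4) → (2,4) → (2,3) → (3,3) → (4,3).
The bound of 7 isn't tight here; checking systematically, no route of length 7 through 12 satisfies every constraint (on a 4-connected grid the length of any start-to-goal walk has the same parity as the Manhattan bound, so only lengths 7, 9, 11, … need checking), so 13 is the minimum.

13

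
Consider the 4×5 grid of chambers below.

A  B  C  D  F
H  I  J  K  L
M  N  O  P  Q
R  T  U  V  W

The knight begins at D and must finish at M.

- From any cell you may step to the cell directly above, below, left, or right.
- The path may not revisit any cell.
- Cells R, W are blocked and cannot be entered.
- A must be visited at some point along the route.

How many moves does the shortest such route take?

Any route passes through A somewhere between D and M. Summing Manhattan distances along the two legs (D → A → M) gives a lower bound of 3 + 2 = 5 moves.
A route of 5 moves achieves this: D → C → B → A → H → M.
Since 5 matches the lower bound, it is optimal.

5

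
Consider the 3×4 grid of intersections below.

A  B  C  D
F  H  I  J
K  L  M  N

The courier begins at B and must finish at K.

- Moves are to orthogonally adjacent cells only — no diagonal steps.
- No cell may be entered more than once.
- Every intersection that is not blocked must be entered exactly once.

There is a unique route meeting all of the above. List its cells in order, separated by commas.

B, A, F, H, I, C, D, J, N, M, L, K

Need to visit all 12 open cells exactly once, starting at B and ending at K.
Cell N has only two open neighbours (J and M), so the path must pass straight through it: one of those is the cell it's entered from and the other is where it exits.
Route from B: left to A, down to F, 2× right (reaching I), up to C, right to D, 2× down (reaching N), 3× left (reaching K) — 11 moves in all.
Check: all 12 open cells covered.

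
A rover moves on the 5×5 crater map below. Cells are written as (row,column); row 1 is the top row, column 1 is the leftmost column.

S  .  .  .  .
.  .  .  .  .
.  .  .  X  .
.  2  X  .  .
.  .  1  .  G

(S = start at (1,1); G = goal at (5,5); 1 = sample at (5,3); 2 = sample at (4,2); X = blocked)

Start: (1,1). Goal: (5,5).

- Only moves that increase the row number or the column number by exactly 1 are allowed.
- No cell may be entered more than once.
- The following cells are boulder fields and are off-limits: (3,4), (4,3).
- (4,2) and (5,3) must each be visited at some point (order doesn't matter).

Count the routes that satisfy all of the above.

A right/down-only route from (1,1) to (5,5) makes exactly 4 down-moves and 4 right-moves in some order.
With no other constraints that would be C(8,4) = 70 routes.
A monotone route can only reach the required cells in the order (4,2), (5,3), so split there and multiply the segment counts (each segment already excludes blocked cells): (1,1)→(4,2): 4; (4,2)→(5,3): 1; (5,3)→(5,5): 1; product = 4.
That gives 4 routes.

4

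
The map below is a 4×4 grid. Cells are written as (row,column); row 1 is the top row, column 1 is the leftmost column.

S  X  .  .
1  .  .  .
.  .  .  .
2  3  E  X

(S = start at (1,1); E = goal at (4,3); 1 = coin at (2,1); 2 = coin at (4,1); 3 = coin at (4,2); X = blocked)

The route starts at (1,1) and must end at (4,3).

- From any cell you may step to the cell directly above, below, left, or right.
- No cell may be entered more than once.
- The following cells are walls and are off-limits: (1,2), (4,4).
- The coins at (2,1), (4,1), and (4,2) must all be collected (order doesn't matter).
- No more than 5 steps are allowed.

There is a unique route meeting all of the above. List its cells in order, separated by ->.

(1,1) -> (2,1) -> (3,1) -> (4,1) -> (4,2) -> (4,3)

Any route must reach (2,1), (4,1), and (4,2) and still end at (4,3) within 5 moves, so the order of the required stops is forced.
Route from (1,1): 3× down (reaching (4,1)), 2× right (reaching (4,3)) — 5 moves in all.
Check: all required cells visited; 5 ≤ 5 moves.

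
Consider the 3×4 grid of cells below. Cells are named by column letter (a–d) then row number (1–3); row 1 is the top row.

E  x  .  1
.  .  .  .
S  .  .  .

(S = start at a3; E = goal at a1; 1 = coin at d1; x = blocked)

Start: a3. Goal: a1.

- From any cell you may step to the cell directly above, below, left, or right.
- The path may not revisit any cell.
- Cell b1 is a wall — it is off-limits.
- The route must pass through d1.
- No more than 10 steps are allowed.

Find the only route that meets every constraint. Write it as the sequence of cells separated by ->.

Any route must reach d1 and still end at a1 within 10 moves, so the order of the required stops is forced.
Route from a3: 3× right (reaching d3), 2× up (reaching d1), left to c1, down to c2, 2× left (reaching a2), up to a1 — 10 moves in all.
Check: all required cells visited; 10 ≤ 10 moves.

a3 -> b3 -> c3 -> d3 -> d2 -> d1 -> c1 -> c2 -> b2 -> a2 -> a1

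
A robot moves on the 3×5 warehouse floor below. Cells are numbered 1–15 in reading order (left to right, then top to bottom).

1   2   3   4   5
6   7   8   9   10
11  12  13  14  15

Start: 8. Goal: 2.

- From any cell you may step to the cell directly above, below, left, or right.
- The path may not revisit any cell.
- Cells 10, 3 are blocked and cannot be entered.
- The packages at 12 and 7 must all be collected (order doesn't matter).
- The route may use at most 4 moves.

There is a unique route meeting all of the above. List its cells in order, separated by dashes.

8 - 13 - 12 - 7 - 2

Any route must reach 12 and 7 and still end at 2 within 4 moves, so the order of the required stops is forced.
Route from 8: down to 13, left to 12, 2× up (reaching 2) — 4 moves in all.
Check: all required cells visited; 4 ≤ 4 moves.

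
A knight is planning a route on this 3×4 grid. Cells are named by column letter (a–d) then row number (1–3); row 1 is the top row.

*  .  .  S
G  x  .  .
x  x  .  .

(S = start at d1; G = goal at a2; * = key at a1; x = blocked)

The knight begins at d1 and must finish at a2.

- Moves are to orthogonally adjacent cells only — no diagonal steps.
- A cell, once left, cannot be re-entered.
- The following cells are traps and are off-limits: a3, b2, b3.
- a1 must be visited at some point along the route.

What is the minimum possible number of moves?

Any route passes through a1 somewhere between d1 and a2. Summing Manhattan distances along the two legs (d1 → a1 → a2) gives a lower bound of 3 + 1 = 4 moves.
A route of 4 moves achieves this: d1 → c1 → b1 → a1 → a2.
Since 4 matches the lower bound, it is optimal.

4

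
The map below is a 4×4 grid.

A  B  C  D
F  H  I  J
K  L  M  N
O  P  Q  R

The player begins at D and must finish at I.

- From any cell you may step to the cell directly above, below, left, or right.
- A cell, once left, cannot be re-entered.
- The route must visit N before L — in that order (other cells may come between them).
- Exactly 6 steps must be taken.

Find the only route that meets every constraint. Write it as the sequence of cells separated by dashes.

D - J - N - M - L - H - I

The waypoints must appear in the order N, L, with no cell reused.
Route from D: down 2 to N, left 2 to L, up 1 to H, right 1 to I — 6 moves in all.
Check: order respected (N at step 2, L at step 4); 6 moves as required.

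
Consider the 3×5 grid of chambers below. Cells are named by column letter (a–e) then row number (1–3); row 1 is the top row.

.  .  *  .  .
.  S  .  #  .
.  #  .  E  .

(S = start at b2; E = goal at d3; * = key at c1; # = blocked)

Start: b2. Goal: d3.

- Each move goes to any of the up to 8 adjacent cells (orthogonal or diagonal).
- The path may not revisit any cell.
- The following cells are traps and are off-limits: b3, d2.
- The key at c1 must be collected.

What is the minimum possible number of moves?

3

Any route passes through c1 somewhere between b2 and d3. Summing Chebyshev distances along the two legs (b2 → c1 → d3) gives a lower bound of 1 + 2 = 3 moves.
A route of 3 moves achieves this: b2 → c1 → c2 → d3.
Since 3 matches the lower bound, it is optimal.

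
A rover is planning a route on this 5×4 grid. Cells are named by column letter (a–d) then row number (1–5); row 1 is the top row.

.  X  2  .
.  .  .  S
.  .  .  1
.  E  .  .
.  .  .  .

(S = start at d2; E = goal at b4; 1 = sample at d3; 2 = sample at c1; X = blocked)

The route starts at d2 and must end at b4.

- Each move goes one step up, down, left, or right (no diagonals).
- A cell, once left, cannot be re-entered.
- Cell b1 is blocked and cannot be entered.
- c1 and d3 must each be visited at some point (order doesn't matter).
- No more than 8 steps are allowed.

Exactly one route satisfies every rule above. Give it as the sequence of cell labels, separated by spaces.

d2 d1 c1 c2 c3 d3 d4 c4 b4

The budget equals the shortest possible length, so every move has to be on a shortest route through the required cells.
Route from d2: up 1 to d1, left 1 to c1, down 2 to c3, right 1 to d3, down 1 to d4, left 2 to b4 — 8 moves in all.
Check: all required cells visited; 8 ≤ 8 moves.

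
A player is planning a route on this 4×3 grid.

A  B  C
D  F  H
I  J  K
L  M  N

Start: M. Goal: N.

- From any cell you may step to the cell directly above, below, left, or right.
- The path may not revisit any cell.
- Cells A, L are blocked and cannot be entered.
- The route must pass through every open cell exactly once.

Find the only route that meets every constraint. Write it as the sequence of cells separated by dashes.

M - J - I - D - F - B - C - H - K - N

Need to visit all 10 open cells exactly once, starting at M and ending at N.
Cell C has only two open neighbours (H and B), so the path must pass straight through it: one of those is the cell it's entered from and the other is where it exits.
Route from M: up 1 to J, left 1 to I, up 1 to D, right 1 to F, up 1 to B, right 1 to C, down 3 to N — 9 moves in all.
Check: all 10 open cells covered.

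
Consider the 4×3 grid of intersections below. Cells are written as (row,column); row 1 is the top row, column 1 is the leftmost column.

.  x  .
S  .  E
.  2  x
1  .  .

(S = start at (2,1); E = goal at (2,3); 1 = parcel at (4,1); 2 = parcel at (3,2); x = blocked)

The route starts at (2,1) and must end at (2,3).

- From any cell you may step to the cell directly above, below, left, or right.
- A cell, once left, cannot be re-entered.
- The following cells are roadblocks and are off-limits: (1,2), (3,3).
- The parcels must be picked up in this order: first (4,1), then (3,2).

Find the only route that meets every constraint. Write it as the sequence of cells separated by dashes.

The waypoints must appear in the order (4,1), (3,2), with no cell reused.
Route from (2,1): 2× down (reaching (4,1)), right to (4,2), 2× up (reaching (2,2)), right to (2,3) — 6 moves in all.
Check: order respected (1 at step 2, 2 at step 4).

(2,1) - (3,1) - (4,1) - (4,2) - (3,2) - (2,2) - (2,3)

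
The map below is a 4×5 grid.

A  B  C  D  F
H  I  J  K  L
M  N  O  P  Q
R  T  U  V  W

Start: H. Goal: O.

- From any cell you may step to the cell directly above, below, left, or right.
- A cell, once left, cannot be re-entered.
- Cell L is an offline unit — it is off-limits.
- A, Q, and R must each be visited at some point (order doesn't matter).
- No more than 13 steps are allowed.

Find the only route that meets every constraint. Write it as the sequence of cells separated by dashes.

H - A - B - I - N - M - R - T - U - V - W - Q - P - O

The 13-move cap with required stops at A, Q, R leaves no slack for detours.
Route from H: up to A, right to B, 2× down (reaching N), left to M, down to R, 4× right (reaching W), up to Q, 2× left (reaching O) — 13 moves in all.
Check: all required cells visited; 13 ≤ 13 moves.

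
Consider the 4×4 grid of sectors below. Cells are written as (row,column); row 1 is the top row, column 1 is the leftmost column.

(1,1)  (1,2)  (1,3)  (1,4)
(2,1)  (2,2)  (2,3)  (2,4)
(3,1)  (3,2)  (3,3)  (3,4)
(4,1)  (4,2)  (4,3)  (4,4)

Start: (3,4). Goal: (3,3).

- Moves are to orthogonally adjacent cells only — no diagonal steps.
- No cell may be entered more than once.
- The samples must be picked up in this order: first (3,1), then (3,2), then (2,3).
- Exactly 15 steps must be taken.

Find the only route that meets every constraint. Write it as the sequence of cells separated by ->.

(3,4) -> (4,4) -> (4,3) -> (4,2) -> (4,1) -> (3,1) -> (3,2) -> (2,2) -> (2,1) -> (1,1) -> (1,2) -> (1,3) -> (1,4) -> (2,4) -> (2,3) -> (3,3)

The waypoints must appear in the order (3,1), (3,2), (2,3), with no cell reused.
Route from (3,4): down 1 to (4,4), left 3 to (4,1), up 1 to (3,1), right 1 to (3,2), up 1 to (2,2), left 1 to (2,1), up 1 to (1,1), right 3 to (1,4), down 1 to (2,4), left 1 to (2,3), down 1 to (3,3) — 15 moves in all.
Check: order respected ((3,1) at step 5, (3,2) at step 6, (2,3) at step 14); 15 moves as required.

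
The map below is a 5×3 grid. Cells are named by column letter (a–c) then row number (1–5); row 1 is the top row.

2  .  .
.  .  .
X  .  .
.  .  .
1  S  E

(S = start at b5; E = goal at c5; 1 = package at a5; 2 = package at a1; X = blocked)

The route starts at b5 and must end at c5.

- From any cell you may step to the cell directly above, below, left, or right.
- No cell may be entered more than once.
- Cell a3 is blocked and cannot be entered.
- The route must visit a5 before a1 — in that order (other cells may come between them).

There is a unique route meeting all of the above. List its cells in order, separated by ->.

The waypoints must appear in the order a5, a1, with no cell reused.
Route from b5: left to a5, up to a4, right to b4, 2× up (reaching b2), left to a2, up to a1, 2× right (reaching c1), 4× down (reaching c5) — 13 moves in all.
Check: order respected (1 at step 1, 2 at step 7).

b5 -> a5 -> a4 -> b4 -> b3 -> b2 -> a2 -> a1 -> b1 -> c1 -> c2 -> c3 -> c4 -> c5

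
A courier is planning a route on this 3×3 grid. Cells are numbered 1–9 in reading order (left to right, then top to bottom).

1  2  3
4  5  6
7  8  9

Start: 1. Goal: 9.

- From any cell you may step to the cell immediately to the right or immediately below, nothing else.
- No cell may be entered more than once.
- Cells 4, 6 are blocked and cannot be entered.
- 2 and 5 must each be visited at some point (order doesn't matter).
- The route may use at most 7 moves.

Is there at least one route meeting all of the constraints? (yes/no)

One route that works: 1 → 2 → 5 → 8 → 9.

yes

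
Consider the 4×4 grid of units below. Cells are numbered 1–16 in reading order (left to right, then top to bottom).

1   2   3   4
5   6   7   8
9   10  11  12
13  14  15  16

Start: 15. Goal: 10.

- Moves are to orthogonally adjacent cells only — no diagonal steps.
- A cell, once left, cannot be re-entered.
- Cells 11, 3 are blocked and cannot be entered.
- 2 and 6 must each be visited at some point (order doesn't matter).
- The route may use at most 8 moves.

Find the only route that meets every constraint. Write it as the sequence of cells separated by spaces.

15 14 13 9 5 1 2 6 10

The budget equals the shortest possible length, so every move has to be on a shortest route through the required cells.
Route from 15: left 2 to 13, up 3 to 1, right 1 to 2, down 2 to 10 — 8 moves in all.
Check: all required cells visited; 8 ≤ 8 moves.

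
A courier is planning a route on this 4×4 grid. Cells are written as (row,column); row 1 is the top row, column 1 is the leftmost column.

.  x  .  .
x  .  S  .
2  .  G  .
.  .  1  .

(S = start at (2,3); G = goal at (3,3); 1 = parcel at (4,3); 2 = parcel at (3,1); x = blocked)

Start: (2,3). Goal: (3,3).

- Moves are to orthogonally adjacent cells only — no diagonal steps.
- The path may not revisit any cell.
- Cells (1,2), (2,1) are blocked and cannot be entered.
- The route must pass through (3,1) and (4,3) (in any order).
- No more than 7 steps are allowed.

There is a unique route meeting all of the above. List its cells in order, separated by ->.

The budget equals the shortest possible length, so every move has to be on a shortest route through the required cells.
Route from (2,3): left 1 to (2,2), down 1 to (3,2), left 1 to (3,1), down 1 to (4,1), right 2 to (4,3), up 1 to (3,3) — 7 moves in all.
Check: all required cells visited; 7 ≤ 7 moves.

(2,3) -> (2,2) -> (3,2) -> (3,1) -> (4,1) -> (4,2) -> (4,3) -> (3,3)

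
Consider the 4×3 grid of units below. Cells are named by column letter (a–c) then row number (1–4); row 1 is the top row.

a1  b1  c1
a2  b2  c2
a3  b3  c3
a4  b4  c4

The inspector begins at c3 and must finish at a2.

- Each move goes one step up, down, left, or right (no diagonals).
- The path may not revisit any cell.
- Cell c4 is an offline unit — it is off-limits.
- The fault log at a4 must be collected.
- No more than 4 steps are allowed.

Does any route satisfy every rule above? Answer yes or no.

no

Even ignoring the no-revisit rule, getting from c3 to a2 via a4 needs at least 3 + 2 = 5 moves (Manhattan distance per leg), which exceeds the 4-move limit.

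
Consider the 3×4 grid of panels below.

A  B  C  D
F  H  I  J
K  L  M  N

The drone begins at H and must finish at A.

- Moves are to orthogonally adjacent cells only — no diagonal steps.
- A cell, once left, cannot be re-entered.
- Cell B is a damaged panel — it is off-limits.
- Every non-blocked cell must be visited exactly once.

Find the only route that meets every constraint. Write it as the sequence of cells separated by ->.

Need to visit all 11 open cells exactly once, starting at H and ending at A.
Cell N has only two open neighbours (J and M), so the path must pass straight through it: one of those is the cell it's entered from and the other is where it exits.
Route from H: right to I, up to C, right to D, 2× down (reaching N), 3× left (reaching K), 2× up (reaching A) — 10 moves in all.
Check: all 11 open cells covered.

H -> I -> C -> D -> J -> N -> M -> L -> K -> F -> A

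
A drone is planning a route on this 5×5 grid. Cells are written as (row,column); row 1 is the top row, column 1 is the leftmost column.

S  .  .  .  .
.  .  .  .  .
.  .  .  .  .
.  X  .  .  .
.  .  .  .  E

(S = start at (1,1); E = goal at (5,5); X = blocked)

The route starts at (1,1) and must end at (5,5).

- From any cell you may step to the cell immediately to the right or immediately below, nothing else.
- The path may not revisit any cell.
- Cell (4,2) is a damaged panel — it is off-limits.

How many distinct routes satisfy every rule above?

A right/down-only route from (1,1) to (5,5) makes exactly 4 down-moves and 4 right-moves in some order.
With no other constraints that would be C(8,4) = 70 routes.
Subtract routes through each blocked cell (inclusion–exclusion for overlaps): − through (4,2): 16 → 54.
That gives 54 routes.

54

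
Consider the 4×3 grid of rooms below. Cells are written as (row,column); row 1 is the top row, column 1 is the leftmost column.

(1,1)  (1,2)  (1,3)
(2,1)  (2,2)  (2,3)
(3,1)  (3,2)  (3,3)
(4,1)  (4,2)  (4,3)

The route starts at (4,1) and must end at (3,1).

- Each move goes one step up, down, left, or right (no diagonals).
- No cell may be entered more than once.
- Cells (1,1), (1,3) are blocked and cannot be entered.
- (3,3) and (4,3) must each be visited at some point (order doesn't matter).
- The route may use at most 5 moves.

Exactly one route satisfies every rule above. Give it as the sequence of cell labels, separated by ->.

The 5-move cap with required stops at (3,3), (4,3) leaves no slack for detours.
Route from (4,1): 2× right (reaching (4,3)), up to (3,3), 2× left (reaching (3,1)) — 5 moves in all.
Check: all required cells visited; 5 ≤ 5 moves.

(4,1) -> (4,2) -> (4,3) -> (3,3) -> (3,2) -> (3,1)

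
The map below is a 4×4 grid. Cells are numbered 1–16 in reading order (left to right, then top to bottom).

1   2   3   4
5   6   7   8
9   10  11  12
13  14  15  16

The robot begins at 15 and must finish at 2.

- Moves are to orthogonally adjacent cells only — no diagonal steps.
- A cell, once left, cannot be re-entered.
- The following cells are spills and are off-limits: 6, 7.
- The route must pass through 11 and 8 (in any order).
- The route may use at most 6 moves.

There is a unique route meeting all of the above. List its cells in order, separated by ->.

15 -> 11 -> 12 -> 8 -> 4 -> 3 -> 2

The budget equals the shortest possible length, so every move has to be on a shortest route through the required cells.
Route from 15: up 1 to 11, right 1 to 12, up 2 to 4, left 2 to 2 — 6 moves in all.
Check: all required cells visited; 6 ≤ 6 moves.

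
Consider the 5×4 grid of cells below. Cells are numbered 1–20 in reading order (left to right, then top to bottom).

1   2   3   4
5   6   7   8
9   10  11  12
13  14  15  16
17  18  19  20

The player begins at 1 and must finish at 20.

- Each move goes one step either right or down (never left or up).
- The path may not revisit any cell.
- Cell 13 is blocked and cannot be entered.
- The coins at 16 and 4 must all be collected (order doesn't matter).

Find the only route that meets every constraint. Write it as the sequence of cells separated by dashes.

1 - 2 - 3 - 4 - 8 - 12 - 16 - 20

Moves only go right or down, so the column and row indices never decrease.
Route from 1: right 3 to 4, down 4 to 20 — 7 moves in all.
Check: all required cells visited.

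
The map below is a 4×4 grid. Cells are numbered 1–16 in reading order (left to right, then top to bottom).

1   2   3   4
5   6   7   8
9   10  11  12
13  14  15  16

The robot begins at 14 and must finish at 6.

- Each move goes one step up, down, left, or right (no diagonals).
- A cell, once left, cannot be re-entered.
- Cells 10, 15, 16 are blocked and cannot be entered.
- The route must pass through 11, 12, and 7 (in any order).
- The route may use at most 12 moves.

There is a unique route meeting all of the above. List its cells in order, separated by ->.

14 -> 13 -> 9 -> 5 -> 1 -> 2 -> 3 -> 4 -> 8 -> 12 -> 11 -> 7 -> 6

The 12-move cap with required stops at 11, 12, 7 leaves no slack for detours.
Route from 14: left to 13, 3× up (reaching 1), 3× right (reaching 4), 2× down (reaching 12), left to 11, up to 7, left to 6 — 12 moves in all.
Check: all required cells visited; 12 ≤ 12 moves.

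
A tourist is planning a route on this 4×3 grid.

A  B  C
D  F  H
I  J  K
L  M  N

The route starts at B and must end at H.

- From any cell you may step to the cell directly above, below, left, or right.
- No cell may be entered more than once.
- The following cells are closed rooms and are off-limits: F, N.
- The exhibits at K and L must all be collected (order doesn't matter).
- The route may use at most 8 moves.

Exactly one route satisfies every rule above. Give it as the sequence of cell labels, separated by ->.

Any route must reach K and L and still end at H within 8 moves, so the order of the required stops is forced.
Route from B: left to A, 3× down (reaching L), right to M, up to J, right to K, up to H — 8 moves in all.
Check: all required cells visited; 8 ≤ 8 moves.

B -> A -> D -> I -> L -> M -> J -> K -> H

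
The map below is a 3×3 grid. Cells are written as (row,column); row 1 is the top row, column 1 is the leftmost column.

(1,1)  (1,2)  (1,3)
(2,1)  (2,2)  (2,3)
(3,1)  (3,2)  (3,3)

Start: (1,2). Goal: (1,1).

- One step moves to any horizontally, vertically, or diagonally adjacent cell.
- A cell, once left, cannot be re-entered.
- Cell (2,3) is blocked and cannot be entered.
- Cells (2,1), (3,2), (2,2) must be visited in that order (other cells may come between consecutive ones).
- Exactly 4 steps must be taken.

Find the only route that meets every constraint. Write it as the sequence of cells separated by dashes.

(1,2) - (2,1) - (3,2) - (2,2) - (1,1)

The waypoints must appear in the order (2,1), (3,2), (2,2), with no cell reused.
Route from (1,2): down-left to (2,1), down-right to (3,2), up to (2,2), up-left to (1,1) — 4 moves in all.
Check: order respected ((2,1) at step 1, (3,2) at step 2, (2,2) at step 3); 4 moves as required.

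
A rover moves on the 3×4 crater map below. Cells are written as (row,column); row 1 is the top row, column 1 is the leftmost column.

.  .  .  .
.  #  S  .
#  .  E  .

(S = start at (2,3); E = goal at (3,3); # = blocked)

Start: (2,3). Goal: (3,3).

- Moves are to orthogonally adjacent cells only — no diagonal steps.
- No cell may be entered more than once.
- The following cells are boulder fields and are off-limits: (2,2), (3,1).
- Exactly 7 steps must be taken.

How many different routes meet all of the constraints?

Need simple routes of exactly 7 moves from (2,3) to (3,3) (Manhattan distance 1, so 3 moves are spent on a detour and 3 undoing it).
No route satisfies every constraint, so the count is 0.

0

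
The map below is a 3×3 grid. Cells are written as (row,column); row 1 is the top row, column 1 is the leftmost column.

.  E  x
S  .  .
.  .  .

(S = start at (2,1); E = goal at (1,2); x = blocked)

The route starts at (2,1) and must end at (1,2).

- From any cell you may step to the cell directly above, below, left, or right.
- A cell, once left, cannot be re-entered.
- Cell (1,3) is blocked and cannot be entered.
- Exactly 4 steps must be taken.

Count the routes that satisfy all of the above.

1

Need simple routes of exactly 4 moves from (2,1) to (1,2) (Manhattan distance 2, so 1 moves are spent on a detour and 1 undoing it).
Enumerating: (2,1) (3,1) (3,2) (2,2) (1,2).
That gives 1 route.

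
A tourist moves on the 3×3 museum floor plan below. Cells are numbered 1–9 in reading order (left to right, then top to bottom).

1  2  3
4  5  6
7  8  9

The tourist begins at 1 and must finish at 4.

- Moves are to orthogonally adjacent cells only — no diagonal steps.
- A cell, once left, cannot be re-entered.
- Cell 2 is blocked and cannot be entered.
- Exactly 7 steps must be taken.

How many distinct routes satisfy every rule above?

0

Need simple routes of exactly 7 moves from 1 to 4 (Manhattan distance 1, so 3 moves are spent on a detour and 3 undoing it).
No route satisfies every constraint, so the count is 0.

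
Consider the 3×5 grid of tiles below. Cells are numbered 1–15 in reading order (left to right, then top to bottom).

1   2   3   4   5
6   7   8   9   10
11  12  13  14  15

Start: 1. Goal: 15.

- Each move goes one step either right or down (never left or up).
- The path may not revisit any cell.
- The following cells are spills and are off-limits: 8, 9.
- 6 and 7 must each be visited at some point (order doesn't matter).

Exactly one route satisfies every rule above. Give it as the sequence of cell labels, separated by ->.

1 -> 6 -> 7 -> 12 -> 13 -> 14 -> 15

Moves only go right or down, so the column and row indices never decrease.
Route from 1: down to 6, right to 7, down to 12, 3× right (reaching 15) — 6 moves in all.
Check: all required cells visited.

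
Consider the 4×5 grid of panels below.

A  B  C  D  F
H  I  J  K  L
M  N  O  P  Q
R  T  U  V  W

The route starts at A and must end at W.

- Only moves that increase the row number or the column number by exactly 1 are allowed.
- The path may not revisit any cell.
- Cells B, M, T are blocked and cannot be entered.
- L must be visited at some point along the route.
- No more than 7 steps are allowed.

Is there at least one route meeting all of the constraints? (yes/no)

yes

One route that works: A → H → I → J → K → L → Q → W.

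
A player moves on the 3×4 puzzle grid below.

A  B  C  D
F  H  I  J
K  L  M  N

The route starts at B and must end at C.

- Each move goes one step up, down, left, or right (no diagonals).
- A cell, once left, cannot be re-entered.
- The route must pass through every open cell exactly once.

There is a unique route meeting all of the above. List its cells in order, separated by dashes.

B - A - F - K - L - H - I - M - N - J - D - C

Need to visit all 12 open cells exactly once, starting at B and ending at C.
Cell N has only two open neighbours (J and M), so the path must pass straight through it: one of those is the cell it's entered from and the other is where it exits.
Route from B: left to A, 2× down (reaching K), right to L, up to H, right to I, down to M, right to N, 2× up (reaching D), left to C — 11 moves in all.
Check: all 12 open cells covered.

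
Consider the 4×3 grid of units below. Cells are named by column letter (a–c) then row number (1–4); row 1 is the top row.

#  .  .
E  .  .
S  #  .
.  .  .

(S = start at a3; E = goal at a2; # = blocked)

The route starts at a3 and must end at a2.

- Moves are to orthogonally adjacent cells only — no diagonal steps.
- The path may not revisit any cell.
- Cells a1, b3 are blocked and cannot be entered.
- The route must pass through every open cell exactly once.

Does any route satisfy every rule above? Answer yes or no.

One route that works: a3 → a4 → b4 → c4 → c3 → c2 → c1 → b1 → b2 → a2.

yes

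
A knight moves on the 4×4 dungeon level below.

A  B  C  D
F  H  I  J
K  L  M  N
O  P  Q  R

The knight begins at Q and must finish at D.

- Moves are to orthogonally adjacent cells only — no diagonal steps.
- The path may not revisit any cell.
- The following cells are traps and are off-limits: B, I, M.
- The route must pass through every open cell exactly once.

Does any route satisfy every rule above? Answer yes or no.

no

Cell A has only one open neighbour but is neither the start nor the goal, so a Hamiltonian route would have to both enter and leave it through the same neighbour — impossible without revisiting.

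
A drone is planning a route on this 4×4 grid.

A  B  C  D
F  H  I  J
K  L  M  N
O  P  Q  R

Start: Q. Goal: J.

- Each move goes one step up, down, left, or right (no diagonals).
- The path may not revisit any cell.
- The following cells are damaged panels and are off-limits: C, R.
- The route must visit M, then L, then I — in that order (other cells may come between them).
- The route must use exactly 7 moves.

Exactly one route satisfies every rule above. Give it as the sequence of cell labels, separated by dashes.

Q - M - L - K - F - H - I - J

The waypoints must appear in the order M, L, I, with no cell reused.
Route from Q: up to M, 2× left (reaching K), up to F, 3× right (reaching J) — 7 moves in all.
Check: order respected (M at step 1, L at step 2, I at step 6); 7 moves as required.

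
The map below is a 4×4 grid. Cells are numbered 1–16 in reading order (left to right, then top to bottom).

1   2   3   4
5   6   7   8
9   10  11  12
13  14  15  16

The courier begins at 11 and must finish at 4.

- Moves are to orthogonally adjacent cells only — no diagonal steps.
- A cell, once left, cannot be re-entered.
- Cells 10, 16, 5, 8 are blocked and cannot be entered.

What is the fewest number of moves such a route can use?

The Manhattan distance from 11 to 4 is |3−1| + |3−4| = 3, so at least 3 moves are needed.
A route of 3 moves achieves this: 11 → 7 → 3 → 4.
Since 3 matches the lower bound, it is optimal.

3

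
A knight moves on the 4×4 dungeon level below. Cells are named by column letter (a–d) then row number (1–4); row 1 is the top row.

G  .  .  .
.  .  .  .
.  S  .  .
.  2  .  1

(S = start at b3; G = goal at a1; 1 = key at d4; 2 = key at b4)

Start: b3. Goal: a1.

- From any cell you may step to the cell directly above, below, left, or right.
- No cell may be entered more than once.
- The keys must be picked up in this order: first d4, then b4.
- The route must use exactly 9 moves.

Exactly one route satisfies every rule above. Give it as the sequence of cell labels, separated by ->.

The waypoints must appear in the order d4, b4, with no cell reused.
Route from b3: 2× right (reaching d3), down to d4, 3× left (reaching a4), 3× up (reaching a1) — 9 moves in all.
Check: order respected (1 at step 3, 2 at step 5); 9 moves as required.

b3 -> c3 -> d3 -> d4 -> c4 -> b4 -> a4 -> a3 -> a2 -> a1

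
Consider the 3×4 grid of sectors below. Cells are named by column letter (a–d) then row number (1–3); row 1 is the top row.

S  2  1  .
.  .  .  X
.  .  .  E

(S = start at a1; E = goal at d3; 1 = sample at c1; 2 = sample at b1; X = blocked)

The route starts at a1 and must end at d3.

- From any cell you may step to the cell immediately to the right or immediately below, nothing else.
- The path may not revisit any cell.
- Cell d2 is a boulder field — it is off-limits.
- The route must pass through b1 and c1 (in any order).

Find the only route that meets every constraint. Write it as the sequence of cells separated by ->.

a1 -> b1 -> c1 -> c2 -> c3 -> d3

Moves only go right or down, so the column and row indices never decrease.
Route from a1: right 2 to c1, down 2 to c3, right 1 to d3 — 5 moves in all.
Check: all required cells visited.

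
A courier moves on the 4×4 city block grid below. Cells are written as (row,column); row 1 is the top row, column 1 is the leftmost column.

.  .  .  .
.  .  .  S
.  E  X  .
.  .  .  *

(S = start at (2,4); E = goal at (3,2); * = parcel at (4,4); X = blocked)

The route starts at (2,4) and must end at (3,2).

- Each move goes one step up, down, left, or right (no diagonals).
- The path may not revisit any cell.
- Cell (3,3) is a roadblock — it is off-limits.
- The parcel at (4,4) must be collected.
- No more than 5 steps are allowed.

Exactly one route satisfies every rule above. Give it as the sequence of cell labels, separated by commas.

(2,4), (3,4), (4,4), (4,3), (4,2), (3,2)

Any route must reach (4,4) and still end at (3,2) within 5 moves, so the order of the required stops is forced.
Route from (2,4): 2× down (reaching (4,4)), 2× left (reaching (4,2)), up to (3,2) — 5 moves in all.
Check: all required cells visited; 5 ≤ 5 moves.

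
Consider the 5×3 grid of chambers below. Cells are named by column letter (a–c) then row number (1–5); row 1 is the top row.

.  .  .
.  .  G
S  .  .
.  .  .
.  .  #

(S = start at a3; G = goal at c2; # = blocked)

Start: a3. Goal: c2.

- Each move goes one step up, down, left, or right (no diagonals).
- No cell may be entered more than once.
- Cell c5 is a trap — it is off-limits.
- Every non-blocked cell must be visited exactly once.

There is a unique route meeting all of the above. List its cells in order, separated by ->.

a3 -> a4 -> a5 -> b5 -> b4 -> c4 -> c3 -> b3 -> b2 -> a2 -> a1 -> b1 -> c1 -> c2

Need to visit all 14 open cells exactly once, starting at a3 and ending at c2.
Cell a1 has only two open neighbours (a2 and b1), so the path must pass straight through it: one of those is the cell it's entered from and the other is where it exits.
Route from a3: down 2 to a5, right 1 to b5, up 1 to b4, right 1 to c4, up 1 to c3, left 1 to b3, up 1 to b2, left 1 to a2, up 1 to a1, right 2 to c1, down 1 to c2 — 13 moves in all.
Check: all 14 open cells covered.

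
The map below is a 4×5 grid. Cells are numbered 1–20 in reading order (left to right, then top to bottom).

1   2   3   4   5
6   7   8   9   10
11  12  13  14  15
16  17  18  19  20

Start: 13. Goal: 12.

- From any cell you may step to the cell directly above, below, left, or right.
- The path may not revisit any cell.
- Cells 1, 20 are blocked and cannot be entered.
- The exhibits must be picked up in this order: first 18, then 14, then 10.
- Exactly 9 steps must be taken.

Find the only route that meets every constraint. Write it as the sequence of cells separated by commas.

The waypoints must appear in the order 18, 14, 10, with no cell reused.
Route from 13: down to 18, right to 19, up to 14, right to 15, up to 10, 3× left (reaching 7), down to 12 — 9 moves in all.
Check: order respected (18 at step 1, 14 at step 3, 10 at step 5); 9 moves as required.

13, 18, 19, 14, 15, 10, 9, 8, 7, 12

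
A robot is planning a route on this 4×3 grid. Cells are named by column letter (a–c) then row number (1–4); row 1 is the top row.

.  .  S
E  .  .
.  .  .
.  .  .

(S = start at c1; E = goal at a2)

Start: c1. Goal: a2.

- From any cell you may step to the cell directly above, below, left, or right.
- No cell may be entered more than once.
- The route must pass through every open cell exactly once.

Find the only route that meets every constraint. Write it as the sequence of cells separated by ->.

Need to visit all 12 open cells exactly once, starting at c1 and ending at a2.
Cell a4 has only two open neighbours (a3 and b4), so the path must pass straight through it: one of those is the cell it's entered from and the other is where it exits.
Route from c1: 3× down (reaching c4), 2× left (reaching a4), up to a3, right to b3, 2× up (reaching b1), left to a1, down to a2 — 11 moves in all.
Check: all 12 open cells covered.

c1 -> c2 -> c3 -> c4 -> b4 -> a4 -> a3 -> b3 -> b2 -> b1 -> a1 -> a2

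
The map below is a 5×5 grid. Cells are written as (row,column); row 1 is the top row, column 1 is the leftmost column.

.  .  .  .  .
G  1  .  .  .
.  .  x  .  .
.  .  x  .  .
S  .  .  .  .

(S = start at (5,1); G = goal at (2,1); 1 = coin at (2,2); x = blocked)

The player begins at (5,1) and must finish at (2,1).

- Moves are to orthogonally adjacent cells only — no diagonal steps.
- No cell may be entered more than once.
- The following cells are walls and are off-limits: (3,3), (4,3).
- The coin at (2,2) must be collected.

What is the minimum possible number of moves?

Any route passes through (2,2) somewhere between (5,1) and (2,1). Summing Manhattan distances along the two legs ((5,1) → (2,2) → (2,1)) gives a lower bound of 4 + 1 = 5 moves.
A route of 5 moves achieves this: (5,1) → (4,1) → (3,1) → (3,2) → (2,2) → (2,1).
Since 5 matches the lower bound, it is optimal.

5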